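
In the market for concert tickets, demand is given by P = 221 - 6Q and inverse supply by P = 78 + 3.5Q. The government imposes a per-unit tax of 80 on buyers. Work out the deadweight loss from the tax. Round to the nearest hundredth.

336.84

Pre-tax equilibrium: 221 - 6Q = 78 + 3.5Q gives Q* = 15.0526, P* = 130.6842.
A tax on buyers shifts demand down by 80: (221 - 80) - 6Q = 78 + 3.5Q, so Q_t = 6.6316. Buyers pay P_b = 181.2105; sellers receive P_s = P_b - 80 = 101.2105.
Deadweight loss is the triangle between the curves from Q_t to Q*: (1/2)(15.0526 - 6.6316)(80) = 336.8421.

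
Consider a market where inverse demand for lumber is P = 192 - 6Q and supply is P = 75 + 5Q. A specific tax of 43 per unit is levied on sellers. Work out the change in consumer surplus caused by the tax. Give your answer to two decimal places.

Pre-tax equilibrium: 192 - 6Q = 75 + 5Q gives Q* = 10.6364, P* = 128.1818.
With the tax, sellers need 43 more per unit: 192 - 6Q = 75 + 5Q + 43, so Q_t = 6.7273. Buyers pay P_b = 151.6364; sellers receive P_s = P_b - 43 = 108.6364.
CS falls from (1/2)(10.6364)(63.8182) = 339.3967 to (1/2)(6.7273)(40.3636) = 135.7686, a change of -203.6281.

-203.63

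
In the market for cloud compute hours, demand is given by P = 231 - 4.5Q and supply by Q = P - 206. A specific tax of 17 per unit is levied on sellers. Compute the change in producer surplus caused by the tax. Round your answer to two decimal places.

-9.27

Rewriting supply in inverse form: P = 206 + Q.
Pre-tax equilibrium: 231 - 4.5Q = 206 + Q gives Q* = 4.5455, P* = 210.5455.
A tax on sellers shifts supply up by 17: 231 - 4.5Q = 206 + Q + 17, so Q_t = 1.4545. Buyers pay P_b = 224.4545; sellers receive P_s = P_b - 17 = 207.4545.
PS falls from (1/2)(4.5455)(4.5455) = 10.3306 to (1/2)(1.4545)(1.4545) = 1.0579, a change of -9.2727.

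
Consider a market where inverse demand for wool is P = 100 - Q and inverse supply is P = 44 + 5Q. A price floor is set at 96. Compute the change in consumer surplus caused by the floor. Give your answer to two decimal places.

Free-market equilibrium: 100 - Q = 44 + 5Q gives Q* = 9.3333, P* = 90.6667.
At the floor price 96, quantity demanded is (100 - 96)/1 = 4; demand is the short side, so Q = 4 trades at P = 96.
CS goes from (1/2)(9.3333)(9.3333) = 43.5556 to 8 (computed as (100 - 96)(4) - (1/2)(1)(4)^2), a change of -35.5556.

-35.56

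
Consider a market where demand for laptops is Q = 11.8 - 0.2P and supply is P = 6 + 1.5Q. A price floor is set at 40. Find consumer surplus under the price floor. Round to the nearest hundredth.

36.10

Rewriting demand in inverse form: P = 59 - 5Q.
Free-market equilibrium: 59 - 5Q = 6 + 1.5Q gives Q* = 8.1538, P* = 18.2308.
At P = 40, buyers demand (59 - 40)/5 = 3.8 while sellers would supply more, so the quantity traded is 3.8 at price 40.
CS is the triangle under demand above 40: (1/2)(3.8)(59 - 40) = 36.1.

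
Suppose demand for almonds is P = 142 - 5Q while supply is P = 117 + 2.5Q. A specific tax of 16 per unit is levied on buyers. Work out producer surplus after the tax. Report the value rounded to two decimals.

1.80

Without the tax, 142 - 5Q = 117 + 2.5Q so Q* = 3.3333 and P* = 125.3333.
With the tax, buyers' net willingness to pay falls by 16: (142 - 16) - 5Q = 117 + 2.5Q, so Q_t = 1.2. Buyers pay P_b = 136; sellers receive P_s = P_b - 16 = 120.
Producer surplus is the triangle above supply below P_s: (1/2)(1.2)(120 - 117) = 1.8.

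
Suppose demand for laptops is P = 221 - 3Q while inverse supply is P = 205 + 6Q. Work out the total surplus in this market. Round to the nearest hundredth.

14.22

Equilibrium: 221 - 3Q = 205 + 6Q, so Q* = 1.7778 and P* = 215.6667.
CS = (1/2)(1.7778)(5.3333) = 4.7407 and PS = (1/2)(1.7778)(10.6667) = 9.4815, so total surplus = 14.2222.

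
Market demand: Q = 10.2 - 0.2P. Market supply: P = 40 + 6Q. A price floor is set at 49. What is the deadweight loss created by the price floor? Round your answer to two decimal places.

Rewriting demand in inverse form: P = 51 - 5Q.
Free-market equilibrium: 51 - 5Q = 40 + 6Q gives Q* = 1, P* = 46.
At P = 49, buyers demand (51 - 49)/5 = 0.4 while sellers would supply more, so the quantity traded is 0.4 at price 49.
At Q = 0.4 the demand price is 49 and the supply price is 42.4. Deadweight loss is the triangle between the curves from 0.4 to 1: (1/2)(49 - 42.4)(1 - 0.4) = 1.98.

1.98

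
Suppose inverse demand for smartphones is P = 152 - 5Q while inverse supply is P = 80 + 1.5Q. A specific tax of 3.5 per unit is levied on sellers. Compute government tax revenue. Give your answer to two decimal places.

36.88

Without the tax, 152 - 5Q = 80 + 1.5Q so Q* = 11.0769 and P* = 96.6154.
With the tax, sellers need 3.5 more per unit: 152 - 5Q = 80 + 1.5Q + 3.5, so Q_t = 10.5385. Buyers pay P_b = 99.3077; sellers receive P_s = P_b - 3.5 = 95.8077.
Tax revenue = t x Q_t = 3.5 x 10.5385 = 36.8846.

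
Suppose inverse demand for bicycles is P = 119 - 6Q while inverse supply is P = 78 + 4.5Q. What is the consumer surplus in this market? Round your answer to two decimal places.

45.74

Equilibrium: 119 - 6Q = 78 + 4.5Q, so Q* = 3.9048 and P* = 95.5714.
The demand choke price is 119, so CS = (1/2)(Q*)(119 - P*) = (1/2)(3.9048)(23.4286) = 45.7415.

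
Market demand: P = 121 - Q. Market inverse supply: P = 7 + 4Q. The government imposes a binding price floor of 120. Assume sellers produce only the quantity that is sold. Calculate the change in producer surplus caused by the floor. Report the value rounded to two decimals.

-928.68

Free-market equilibrium: 121 - Q = 7 + 4Q gives Q* = 22.8, P* = 98.2.
At the floor price 120, quantity demanded is (121 - 120)/1 = 1; demand is the short side, so Q = 1 trades at P = 120.
PS goes from (1/2)(22.8)(91.2) = 1039.68 to 111 (computed as (120 - 7)(1) - (1/2)(4)(1)^2), a change of -928.68.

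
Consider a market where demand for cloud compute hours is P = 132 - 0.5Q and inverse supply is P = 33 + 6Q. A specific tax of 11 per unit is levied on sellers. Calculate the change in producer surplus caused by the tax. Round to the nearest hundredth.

Without the tax, 132 - 0.5Q = 33 + 6Q so Q* = 15.2308 and P* = 124.3846.
A tax on sellers shifts supply up by 11: 132 - 0.5Q = 33 + 6Q + 11, so Q_t = 13.5385. Buyers pay P_b = 125.2308; sellers receive P_s = P_b - 11 = 114.2308.
PS falls from (1/2)(15.2308)(91.3846) = 695.929 to (1/2)(13.5385)(81.2308) = 549.8698, a change of -146.0592.

-146.06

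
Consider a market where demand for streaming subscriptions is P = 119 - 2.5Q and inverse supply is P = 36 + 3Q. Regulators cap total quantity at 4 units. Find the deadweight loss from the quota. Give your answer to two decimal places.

Unrestricted equilibrium: Q* = (119 - 36)/(2.5 + 3) = 15.0909.
At Q = 4 the demand price is 119 - 2.5(4) = 109 and the supply price is 36 + 3(4) = 48.
Deadweight loss is the triangle between the curves from 4 to 15.0909: (1/2)(109 - 48)(15.0909 - 4) = 338.2727.

338.27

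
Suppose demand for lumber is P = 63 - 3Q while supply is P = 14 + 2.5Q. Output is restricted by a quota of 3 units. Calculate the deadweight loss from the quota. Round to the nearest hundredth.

96.02

Without the quota, 63 - 3Q = 14 + 2.5Q gives Q* = 8.9091.
At Q = 3 the demand price is 63 - 3(3) = 54 and the supply price is 14 + 2.5(3) = 21.5.
Deadweight loss is the triangle between the curves from 3 to 8.9091: (1/2)(54 - 21.5)(8.9091 - 3) = 96.0227.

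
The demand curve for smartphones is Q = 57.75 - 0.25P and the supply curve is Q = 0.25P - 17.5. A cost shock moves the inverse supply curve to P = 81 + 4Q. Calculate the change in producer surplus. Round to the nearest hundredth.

-106.91

Rewriting demand in inverse form: P = 231 - 4Q.
Rewriting supply in inverse form: P = 70 + 4Q.
Initial equilibrium: Q_0 = 20.125, P_0 = 150.5; CS_0 = (1/2)(20.125)(80.5) = 810.0312, PS_0 = (1/2)(20.125)(80.5) = 810.0312.
New equilibrium: 231 - 4Q = 81 + 4Q gives Q_1 = 18.75, P_1 = 156; CS_1 = 703.125, PS_1 = 703.125.
Change in producer surplus = 703.125 - 810.0312 = -106.9062.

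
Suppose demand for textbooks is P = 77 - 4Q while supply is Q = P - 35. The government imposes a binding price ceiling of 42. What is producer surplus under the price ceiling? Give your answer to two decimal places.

Rewriting supply in inverse form: P = 35 + Q.
Free-market equilibrium: 77 - 4Q = 35 + Q gives Q* = 8.4, P* = 43.4.
At P = 42, sellers supply (42 - 35)/1 = 7 while buyers want more, so the quantity traded is 7 at price 42.
PS is the triangle above supply below 42: (1/2)(7)(42 - 35) = 24.5.

24.50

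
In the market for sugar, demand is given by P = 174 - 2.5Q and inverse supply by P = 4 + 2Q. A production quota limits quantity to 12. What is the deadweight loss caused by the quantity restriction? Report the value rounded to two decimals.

1495.11

Unrestricted equilibrium: Q* = (174 - 4)/(2.5 + 2) = 37.7778.
At Q = 12 the demand price is 174 - 2.5(12) = 144 and the supply price is 4 + 2(12) = 28.
Deadweight loss is the triangle between the curves from 12 to 37.7778: (1/2)(144 - 28)(37.7778 - 12) = 1495.1111.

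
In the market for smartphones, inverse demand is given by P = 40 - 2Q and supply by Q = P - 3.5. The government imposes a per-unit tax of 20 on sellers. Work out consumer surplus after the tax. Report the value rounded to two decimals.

30.25

Rewriting supply in inverse form: P = 3.5 + Q.
Pre-tax equilibrium: 40 - 2Q = 3.5 + Q gives Q* = 12.1667, P* = 15.6667.
A tax on sellers shifts supply up by 20: 40 - 2Q = 3.5 + Q + 20, so Q_t = 5.5. Buyers pay P_b = 29; sellers receive P_s = P_b - 20 = 9.
CS = (1/2)(Q_t)(40 - P_b) = (1/2)(5.5)(11) = 30.25.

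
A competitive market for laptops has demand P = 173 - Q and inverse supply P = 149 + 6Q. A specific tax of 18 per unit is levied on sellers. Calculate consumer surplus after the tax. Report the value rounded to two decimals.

0.37

Pre-tax equilibrium: 173 - Q = 149 + 6Q gives Q* = 3.4286, P* = 169.5714.
With the tax, sellers need 18 more per unit: 173 - Q = 149 + 6Q + 18, so Q_t = 0.8571. Buyers pay P_b = 172.1429; sellers receive P_s = P_b - 18 = 154.1429.
Consumer surplus is the triangle under demand above P_b: (1/2)(0.8571)(173 - 172.1429) = 0.3673.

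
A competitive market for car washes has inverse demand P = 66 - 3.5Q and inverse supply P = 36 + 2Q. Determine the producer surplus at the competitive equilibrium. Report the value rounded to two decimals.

Equilibrium: 66 - 3.5Q = 36 + 2Q, so Q* = 5.4545 and P* = 46.9091.
The supply curve's price intercept is 36, so PS = (1/2)(Q*)(P* - 36) = (1/2)(5.4545)(10.9091) = 29.7521.

29.75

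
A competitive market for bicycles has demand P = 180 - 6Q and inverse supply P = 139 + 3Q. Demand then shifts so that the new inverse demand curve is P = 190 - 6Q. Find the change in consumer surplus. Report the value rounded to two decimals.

34.07

Initial equilibrium: Q_0 = 4.5556, P_0 = 152.6667; CS_0 = (1/2)(4.5556)(27.3333) = 62.2593, PS_0 = (1/2)(4.5556)(13.6667) = 31.1296.
New equilibrium: 190 - 6Q = 139 + 3Q gives Q_1 = 5.6667, P_1 = 156; CS_1 = 96.3333, PS_1 = 48.1667.
Change in consumer surplus = 96.3333 - 62.2593 = 34.0741.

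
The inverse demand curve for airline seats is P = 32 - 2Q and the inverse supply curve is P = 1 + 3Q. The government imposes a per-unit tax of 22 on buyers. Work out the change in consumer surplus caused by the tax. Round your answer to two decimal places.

-35.20

Without the tax, 32 - 2Q = 1 + 3Q so Q* = 6.2 and P* = 19.6.
A tax on buyers shifts demand down by 22: (32 - 22) - 2Q = 1 + 3Q, so Q_t = 1.8. Buyers pay P_b = 28.4; sellers receive P_s = P_b - 22 = 6.4.
CS falls from (1/2)(6.2)(12.4) = 38.44 to (1/2)(1.8)(3.6) = 3.24, a change of -35.2.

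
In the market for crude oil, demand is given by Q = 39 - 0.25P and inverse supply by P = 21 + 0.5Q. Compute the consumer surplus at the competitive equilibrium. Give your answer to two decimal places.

1800.00

Rewriting demand in inverse form: P = 156 - 4Q.
Setting demand equal to supply, 135 = 4.5Q, so Q* = 30 and P* = 36.
The demand choke price is 156, so CS = (1/2)(Q*)(156 - P*) = (1/2)(30)(120) = 1800.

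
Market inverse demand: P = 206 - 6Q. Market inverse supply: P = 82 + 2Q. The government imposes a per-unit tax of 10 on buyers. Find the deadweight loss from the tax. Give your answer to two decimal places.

6.25

Without the tax, 206 - 6Q = 82 + 2Q so Q* = 15.5 and P* = 113.
With the tax, buyers' net willingness to pay falls by 10: (206 - 10) - 6Q = 82 + 2Q, so Q_t = 14.25. Buyers pay P_b = 120.5; sellers receive P_s = P_b - 10 = 110.5.
The welfare triangle lost has base Q* - Q_t = 1.25 and height t = 10, so DWL = (1/2)(1.25)(10) = 6.25.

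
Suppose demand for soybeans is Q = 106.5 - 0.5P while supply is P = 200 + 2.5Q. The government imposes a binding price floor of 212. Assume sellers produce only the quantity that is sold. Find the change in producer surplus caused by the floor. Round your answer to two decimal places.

Rewriting demand in inverse form: P = 213 - 2Q.
Free-market equilibrium: 213 - 2Q = 200 + 2.5Q gives Q* = 2.8889, P* = 207.2222.
At P = 212, buyers demand (213 - 212)/2 = 0.5 while sellers would supply more, so the quantity traded is 0.5 at price 212.
PS goes from (1/2)(2.8889)(7.2222) = 10.4321 to 5.6875 (computed as (212 - 200)(0.5) - (1/2)(2.5)(0.5)^2), a change of -4.7446.

-4.74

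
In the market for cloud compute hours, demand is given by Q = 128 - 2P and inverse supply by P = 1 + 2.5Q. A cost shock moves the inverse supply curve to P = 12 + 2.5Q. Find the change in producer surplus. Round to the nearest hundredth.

-175.69

Rewriting demand in inverse form: P = 64 - 0.5Q.
Initial equilibrium: Q_0 = 21, P_0 = 53.5; CS_0 = (1/2)(21)(10.5) = 110.25, PS_0 = (1/2)(21)(52.5) = 551.25.
New equilibrium: 64 - 0.5Q = 12 + 2.5Q gives Q_1 = 17.3333, P_1 = 55.3333; CS_1 = 75.1111, PS_1 = 375.5556.
Change in producer surplus = 375.5556 - 551.25 = -175.6944.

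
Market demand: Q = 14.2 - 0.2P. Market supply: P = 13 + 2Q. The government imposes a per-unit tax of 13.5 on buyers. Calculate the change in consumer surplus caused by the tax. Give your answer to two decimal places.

Rewriting demand in inverse form: P = 71 - 5Q.
Without the tax, 71 - 5Q = 13 + 2Q so Q* = 8.2857 and P* = 29.5714.
With the tax, buyers' net willingness to pay falls by 13.5: (71 - 13.5) - 5Q = 13 + 2Q, so Q_t = 6.3571. Buyers pay P_b = 39.2143; sellers receive P_s = P_b - 13.5 = 25.7143.
Consumers lose the trapezoid between P* and P_b out to Q_t plus the triangle from Q_t to Q*: change in CS = 101.0332 - 171.6327 = -70.5995.

-70.60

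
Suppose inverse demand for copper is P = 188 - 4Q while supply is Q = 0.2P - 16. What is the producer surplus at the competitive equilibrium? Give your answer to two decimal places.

360.00

Rewriting supply in inverse form: P = 80 + 5Q.
Set 188 - 4Q = 80 + 5Q, which gives 108 = 9Q, so Q* = 12 and P* = 188 - 4(12) = 140.
PS is the area between P* and the supply curve from 0 to Q*: (1/2)(12)(60) = 360.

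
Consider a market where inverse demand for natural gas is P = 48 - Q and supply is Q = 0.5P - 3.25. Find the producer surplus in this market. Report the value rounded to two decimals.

Rewriting supply in inverse form: P = 6.5 + 2Q.
Equilibrium: 48 - Q = 6.5 + 2Q, so Q* = 13.8333 and P* = 34.1667.
The supply curve's price intercept is 6.5, so PS = (1/2)(Q*)(P* - 6.5) = (1/2)(13.8333)(27.6667) = 191.3611.

191.36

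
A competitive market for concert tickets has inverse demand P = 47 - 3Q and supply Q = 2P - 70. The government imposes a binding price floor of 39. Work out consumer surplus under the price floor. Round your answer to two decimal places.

10.67

Rewriting supply in inverse form: P = 35 + 0.5Q.
Free-market equilibrium: 47 - 3Q = 35 + 0.5Q gives Q* = 3.4286, P* = 36.7143.
At P = 39, buyers demand (47 - 39)/3 = 2.6667 while sellers would supply more, so the quantity traded is 2.6667 at price 39.
CS is the triangle under demand above 39: (1/2)(2.6667)(47 - 39) = 10.6667.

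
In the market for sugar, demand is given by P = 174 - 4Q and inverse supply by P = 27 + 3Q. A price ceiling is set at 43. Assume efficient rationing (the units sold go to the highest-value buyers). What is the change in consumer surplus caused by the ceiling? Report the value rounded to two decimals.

-240.22

Free-market equilibrium: 174 - 4Q = 27 + 3Q gives Q* = 21, P* = 90.
At the ceiling price 43, quantity supplied is (43 - 27)/3 = 5.3333; supply is the short side, so Q = 5.3333 trades at P = 43.
CS goes from (1/2)(21)(84) = 882 to 641.7778 (computed as (174 - 43)(5.3333) - (1/2)(4)(5.3333)^2), a change of -240.2222.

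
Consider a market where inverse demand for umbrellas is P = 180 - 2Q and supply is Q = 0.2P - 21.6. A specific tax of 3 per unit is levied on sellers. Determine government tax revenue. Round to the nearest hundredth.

Rewriting supply in inverse form: P = 108 + 5Q.
Without the tax, 180 - 2Q = 108 + 5Q so Q* = 10.2857 and P* = 159.4286.
A tax on sellers shifts supply up by 3: 180 - 2Q = 108 + 5Q + 3, so Q_t = 9.8571. Buyers pay P_b = 160.2857; sellers receive P_s = P_b - 3 = 157.2857.
Tax revenue = t x Q_t = 3 x 9.8571 = 29.5714.

29.57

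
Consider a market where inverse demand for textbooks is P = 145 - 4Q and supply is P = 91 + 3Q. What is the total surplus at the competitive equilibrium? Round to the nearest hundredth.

Setting demand equal to supply, 54 = 7Q, so Q* = 7.7143 and P* = 114.1429.
Total surplus is the full triangle between the curves from 0 to Q*: (1/2)(7.7143)(145 - 91) = 208.2857.

208.29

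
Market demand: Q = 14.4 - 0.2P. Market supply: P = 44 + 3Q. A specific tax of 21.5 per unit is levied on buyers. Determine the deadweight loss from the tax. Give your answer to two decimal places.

Rewriting demand in inverse form: P = 72 - 5Q.
Without the tax, 72 - 5Q = 44 + 3Q so Q* = 3.5 and P* = 54.5.
With the tax, buyers' net willingness to pay falls by 21.5: (72 - 21.5) - 5Q = 44 + 3Q, so Q_t = 0.8125. Buyers pay P_b = 67.9375; sellers receive P_s = P_b - 21.5 = 46.4375.
The welfare triangle lost has base Q* - Q_t = 2.6875 and height t = 21.5, so DWL = (1/2)(2.6875)(21.5) = 28.8906.

28.89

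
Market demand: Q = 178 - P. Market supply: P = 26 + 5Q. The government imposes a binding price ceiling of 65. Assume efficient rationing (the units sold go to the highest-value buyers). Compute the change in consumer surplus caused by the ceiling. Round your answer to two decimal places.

Rewriting demand in inverse form: P = 178 - Q.
Without the control, 178 - Q = 26 + 5Q so Q* = 25.3333 and P* = 152.6667.
At the ceiling price 65, quantity supplied is (65 - 26)/5 = 7.8; supply is the short side, so Q = 7.8 trades at P = 65.
CS goes from (1/2)(25.3333)(25.3333) = 320.8889 to 850.98 (computed as (178 - 65)(7.8) - (1/2)(1)(7.8)^2), a change of 530.0911.

530.09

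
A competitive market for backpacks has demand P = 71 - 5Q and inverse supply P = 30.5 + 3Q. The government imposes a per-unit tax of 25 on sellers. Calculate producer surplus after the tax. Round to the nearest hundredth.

5.63

Pre-tax equilibrium: 71 - 5Q = 30.5 + 3Q gives Q* = 5.0625, P* = 45.6875.
A tax on sellers shifts supply up by 25: 71 - 5Q = 30.5 + 3Q + 25, so Q_t = 1.9375. Buyers pay P_b = 61.3125; sellers receive P_s = P_b - 25 = 36.3125.
Producer surplus is the triangle above supply below P_s: (1/2)(1.9375)(36.3125 - 30.5) = 5.6309.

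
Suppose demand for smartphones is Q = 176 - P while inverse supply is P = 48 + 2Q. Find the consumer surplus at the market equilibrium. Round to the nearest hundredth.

910.22

Rewriting demand in inverse form: P = 176 - Q.
Set 176 - Q = 48 + 2Q, which gives 128 = 3Q, so Q* = 42.6667 and P* = 176 - (42.6667) = 133.3333.
Consumer surplus is the triangle under demand above P*: (1/2)(42.6667)(176 - 133.3333) = (1/2)(42.6667)(42.6667) = 910.2222.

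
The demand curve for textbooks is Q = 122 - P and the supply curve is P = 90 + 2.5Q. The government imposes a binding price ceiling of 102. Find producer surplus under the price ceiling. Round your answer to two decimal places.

Rewriting demand in inverse form: P = 122 - Q.
Without the control, 122 - Q = 90 + 2.5Q so Q* = 9.1429 and P* = 112.8571.
At P = 102, sellers supply (102 - 90)/2.5 = 4.8 while buyers want more, so the quantity traded is 4.8 at price 102.
PS is the triangle above supply below 102: (1/2)(4.8)(102 - 90) = 28.8.

28.80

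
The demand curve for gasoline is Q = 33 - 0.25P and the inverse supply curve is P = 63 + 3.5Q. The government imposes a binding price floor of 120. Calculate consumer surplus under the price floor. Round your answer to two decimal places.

18.00

Rewriting demand in inverse form: P = 132 - 4Q.
Without the control, 132 - 4Q = 63 + 3.5Q so Q* = 9.2 and P* = 95.2.
At P = 120, buyers demand (132 - 120)/4 = 3 while sellers would supply more, so the quantity traded is 3 at price 120.
CS is the triangle under demand above 120: (1/2)(3)(132 - 120) = 18.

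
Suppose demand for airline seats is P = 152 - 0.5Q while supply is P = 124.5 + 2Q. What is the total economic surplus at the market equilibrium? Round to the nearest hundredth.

151.25

Equilibrium: 152 - 0.5Q = 124.5 + 2Q, so Q* = 11 and P* = 146.5.
Total surplus is the full triangle between the curves from 0 to Q*: (1/2)(11)(152 - 124.5) = 151.25.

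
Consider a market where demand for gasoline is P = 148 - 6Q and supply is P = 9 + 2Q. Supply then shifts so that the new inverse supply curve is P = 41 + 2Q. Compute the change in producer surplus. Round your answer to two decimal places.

-123.00

Initial equilibrium: Q_0 = 17.375, P_0 = 43.75; CS_0 = (1/2)(17.375)(104.25) = 905.6719, PS_0 = (1/2)(17.375)(34.75) = 301.8906.
New equilibrium: 148 - 6Q = 41 + 2Q gives Q_1 = 13.375, P_1 = 67.75; CS_1 = 536.6719, PS_1 = 178.8906.
Change in producer surplus = 178.8906 - 301.8906 = -123.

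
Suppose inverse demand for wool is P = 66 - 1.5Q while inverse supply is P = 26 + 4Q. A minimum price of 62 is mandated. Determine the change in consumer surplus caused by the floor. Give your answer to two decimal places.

Free-market equilibrium: 66 - 1.5Q = 26 + 4Q gives Q* = 7.2727, P* = 55.0909.
At the floor price 62, quantity demanded is (66 - 62)/1.5 = 2.6667; demand is the short side, so Q = 2.6667 trades at P = 62.
CS goes from (1/2)(7.2727)(10.9091) = 39.6694 to 5.3333 (computed as (66 - 62)(2.6667) - (1/2)(1.5)(2.6667)^2), a change of -34.3361.

-34.34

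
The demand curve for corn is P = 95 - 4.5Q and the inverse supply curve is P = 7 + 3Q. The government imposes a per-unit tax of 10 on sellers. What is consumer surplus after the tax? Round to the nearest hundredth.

Pre-tax equilibrium: 95 - 4.5Q = 7 + 3Q gives Q* = 11.7333, P* = 42.2.
A tax on sellers shifts supply up by 10: 95 - 4.5Q = 7 + 3Q + 10, so Q_t = 10.4. Buyers pay P_b = 48.2; sellers receive P_s = P_b - 10 = 38.2.
Consumer surplus is the triangle under demand above P_b: (1/2)(10.4)(95 - 48.2) = 243.36.

243.36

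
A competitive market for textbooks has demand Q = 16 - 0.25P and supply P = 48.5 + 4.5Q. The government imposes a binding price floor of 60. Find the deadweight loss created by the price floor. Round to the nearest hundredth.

Rewriting demand in inverse form: P = 64 - 4Q.
Free-market equilibrium: 64 - 4Q = 48.5 + 4.5Q gives Q* = 1.8235, P* = 56.7059.
At the floor price 60, quantity demanded is (64 - 60)/4 = 1; demand is the short side, so Q = 1 trades at P = 60.
At Q = 1 the demand price is 60 and the supply price is 53. Deadweight loss is the triangle between the curves from 1 to 1.8235: (1/2)(60 - 53)(1.8235 - 1) = 2.8824.

2.88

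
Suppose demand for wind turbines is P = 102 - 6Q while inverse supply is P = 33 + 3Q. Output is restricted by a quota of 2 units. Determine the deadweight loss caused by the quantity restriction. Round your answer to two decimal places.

Unrestricted equilibrium: Q* = (102 - 33)/(6 + 3) = 7.6667.
At Q = 2 the demand price is 102 - 6(2) = 90 and the supply price is 33 + 3(2) = 39.
DWL = (1/2)(gap between curves at 2) x (Q* - 2) = (1/2)(51)(5.6667) = 144.5.

144.50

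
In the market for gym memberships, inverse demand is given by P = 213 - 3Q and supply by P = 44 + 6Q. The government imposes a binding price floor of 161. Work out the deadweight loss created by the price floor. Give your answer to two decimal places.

Without the control, 213 - 3Q = 44 + 6Q so Q* = 18.7778 and P* = 156.6667.
At P = 161, buyers demand (213 - 161)/3 = 17.3333 while sellers would supply more, so the quantity traded is 17.3333 at price 161.
At Q = 17.3333 the demand price is 161 and the supply price is 148. Deadweight loss is the triangle between the curves from 17.3333 to 18.7778: (1/2)(161 - 148)(18.7778 - 17.3333) = 9.3889.

9.39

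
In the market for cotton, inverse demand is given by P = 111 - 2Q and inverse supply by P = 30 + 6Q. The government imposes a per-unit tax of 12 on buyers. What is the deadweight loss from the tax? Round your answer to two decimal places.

Pre-tax equilibrium: 111 - 2Q = 30 + 6Q gives Q* = 10.125, P* = 90.75.
A tax on buyers shifts demand down by 12: (111 - 12) - 2Q = 30 + 6Q, so Q_t = 8.625. Buyers pay P_b = 93.75; sellers receive P_s = P_b - 12 = 81.75.
Deadweight loss is the triangle between the curves from Q_t to Q*: (1/2)(10.125 - 8.625)(12) = 9.

9.00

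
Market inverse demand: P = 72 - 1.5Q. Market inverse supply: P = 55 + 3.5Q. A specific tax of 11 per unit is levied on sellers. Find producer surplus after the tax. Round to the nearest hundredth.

2.52

Pre-tax equilibrium: 72 - 1.5Q = 55 + 3.5Q gives Q* = 3.4, P* = 66.9.
With the tax, sellers need 11 more per unit: 72 - 1.5Q = 55 + 3.5Q + 11, so Q_t = 1.2. Buyers pay P_b = 70.2; sellers receive P_s = P_b - 11 = 59.2.
PS = (1/2)(Q_t)(P_s - 55) = (1/2)(1.2)(4.2) = 2.52.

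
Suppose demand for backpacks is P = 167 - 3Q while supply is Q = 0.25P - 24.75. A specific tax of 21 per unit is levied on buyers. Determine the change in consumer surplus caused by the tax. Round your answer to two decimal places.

Rewriting supply in inverse form: P = 99 + 4Q.
Without the tax, 167 - 3Q = 99 + 4Q so Q* = 9.7143 and P* = 137.8571.
A tax on buyers shifts demand down by 21: (167 - 21) - 3Q = 99 + 4Q, so Q_t = 6.7143. Buyers pay P_b = 146.8571; sellers receive P_s = P_b - 21 = 125.8571.
CS falls from (1/2)(9.7143)(29.1429) = 141.551 to (1/2)(6.7143)(20.1429) = 67.6224, a change of -73.9286.

-73.93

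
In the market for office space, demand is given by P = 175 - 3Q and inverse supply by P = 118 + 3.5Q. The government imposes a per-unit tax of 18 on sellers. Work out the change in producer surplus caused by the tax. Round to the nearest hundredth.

-71.57

Pre-tax equilibrium: 175 - 3Q = 118 + 3.5Q gives Q* = 8.7692, P* = 148.6923.
With the tax, sellers need 18 more per unit: 175 - 3Q = 118 + 3.5Q + 18, so Q_t = 6. Buyers pay P_b = 157; sellers receive P_s = P_b - 18 = 139.
Producers lose the trapezoid between P_s and P* out to Q_t plus the triangle from Q_t to Q*: change in PS = 63 - 134.574 = -71.574.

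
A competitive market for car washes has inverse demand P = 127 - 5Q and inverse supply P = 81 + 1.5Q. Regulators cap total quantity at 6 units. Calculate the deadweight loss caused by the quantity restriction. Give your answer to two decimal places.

Unrestricted equilibrium: Q* = (127 - 81)/(5 + 1.5) = 7.0769.
At Q = 6 the demand price is 127 - 5(6) = 97 and the supply price is 81 + 1.5(6) = 90.
Deadweight loss is the triangle between the curves from 6 to 7.0769: (1/2)(97 - 90)(7.0769 - 6) = 3.7692.

3.77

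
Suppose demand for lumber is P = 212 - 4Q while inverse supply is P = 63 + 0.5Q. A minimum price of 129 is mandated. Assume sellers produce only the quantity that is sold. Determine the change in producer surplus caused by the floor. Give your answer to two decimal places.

Free-market equilibrium: 212 - 4Q = 63 + 0.5Q gives Q* = 33.1111, P* = 79.5556.
At the floor price 129, quantity demanded is (212 - 129)/4 = 20.75; demand is the short side, so Q = 20.75 trades at P = 129.
PS goes from (1/2)(33.1111)(16.5556) = 274.0864 to 1261.8594 (computed as (129 - 63)(20.75) - (1/2)(0.5)(20.75)^2), a change of 987.773.

987.77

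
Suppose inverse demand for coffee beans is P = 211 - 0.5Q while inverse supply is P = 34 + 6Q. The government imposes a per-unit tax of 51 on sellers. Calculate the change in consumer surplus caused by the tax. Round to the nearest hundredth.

Without the tax, 211 - 0.5Q = 34 + 6Q so Q* = 27.2308 and P* = 197.3846.
With the tax, sellers need 51 more per unit: 211 - 0.5Q = 34 + 6Q + 51, so Q_t = 19.3846. Buyers pay P_b = 201.3077; sellers receive P_s = P_b - 51 = 150.3077.
Consumers lose the trapezoid between P* and P_b out to Q_t plus the triangle from Q_t to Q*: change in CS = 93.9408 - 185.3787 = -91.4379.

-91.44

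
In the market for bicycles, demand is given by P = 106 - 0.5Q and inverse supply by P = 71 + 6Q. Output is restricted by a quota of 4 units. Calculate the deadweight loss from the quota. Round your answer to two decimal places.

Unrestricted equilibrium: Q* = (106 - 71)/(0.5 + 6) = 5.3846.
At Q = 4 the demand price is 106 - 0.5(4) = 104 and the supply price is 71 + 6(4) = 95.
DWL = (1/2)(gap between curves at 4) x (Q* - 4) = (1/2)(9)(1.3846) = 6.2308.

6.23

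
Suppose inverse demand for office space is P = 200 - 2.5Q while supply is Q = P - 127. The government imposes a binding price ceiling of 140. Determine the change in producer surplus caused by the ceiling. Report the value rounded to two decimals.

-133.01

Rewriting supply in inverse form: P = 127 + Q.
Without the control, 200 - 2.5Q = 127 + Q so Q* = 20.8571 and P* = 147.8571.
At the ceiling price 140, quantity supplied is (140 - 127)/1 = 13; supply is the short side, so Q = 13 trades at P = 140.
PS goes from (1/2)(20.8571)(20.8571) = 217.5102 to 84.5 (computed as (140 - 127)(13) - (1/2)(1)(13)^2), a change of -133.0102.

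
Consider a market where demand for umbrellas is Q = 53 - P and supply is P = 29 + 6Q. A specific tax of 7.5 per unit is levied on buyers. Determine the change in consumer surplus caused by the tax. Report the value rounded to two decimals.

-3.10

Rewriting demand in inverse form: P = 53 - Q.
Without the tax, 53 - Q = 29 + 6Q so Q* = 3.4286 and P* = 49.5714.
With the tax, buyers' net willingness to pay falls by 7.5: (53 - 7.5) - Q = 29 + 6Q, so Q_t = 2.3571. Buyers pay P_b = 50.6429; sellers receive P_s = P_b - 7.5 = 43.1429.
CS falls from (1/2)(3.4286)(3.4286) = 5.8776 to (1/2)(2.3571)(2.3571) = 2.7781, a change of -3.0995.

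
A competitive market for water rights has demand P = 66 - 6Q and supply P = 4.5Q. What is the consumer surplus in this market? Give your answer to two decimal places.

Set 66 - 6Q = 4.5Q, which gives 66 = 10.5Q, so Q* = 6.2857 and P* = 66 - 6(6.2857) = 28.2857.
Consumer surplus is the triangle under demand above P*: (1/2)(6.2857)(66 - 28.2857) = (1/2)(6.2857)(37.7143) = 118.5306.

118.53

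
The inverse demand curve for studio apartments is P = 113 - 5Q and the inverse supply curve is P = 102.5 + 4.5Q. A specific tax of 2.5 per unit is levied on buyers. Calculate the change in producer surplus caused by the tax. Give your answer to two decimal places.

Pre-tax equilibrium: 113 - 5Q = 102.5 + 4.5Q gives Q* = 1.1053, P* = 107.4737.
With the tax, buyers' net willingness to pay falls by 2.5: (113 - 2.5) - 5Q = 102.5 + 4.5Q, so Q_t = 0.8421. Buyers pay P_b = 108.7895; sellers receive P_s = P_b - 2.5 = 106.2895.
Producers lose the trapezoid between P_s and P* out to Q_t plus the triangle from Q_t to Q*: change in PS = 1.5956 - 2.7486 = -1.153.

-1.15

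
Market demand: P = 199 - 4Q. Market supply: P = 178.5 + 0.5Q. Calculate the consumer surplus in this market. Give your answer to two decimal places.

Equilibrium: 199 - 4Q = 178.5 + 0.5Q, so Q* = 4.5556 and P* = 180.7778.
Consumer surplus is the triangle under demand above P*: (1/2)(4.5556)(199 - 180.7778) = (1/2)(4.5556)(18.2222) = 41.5062.

41.51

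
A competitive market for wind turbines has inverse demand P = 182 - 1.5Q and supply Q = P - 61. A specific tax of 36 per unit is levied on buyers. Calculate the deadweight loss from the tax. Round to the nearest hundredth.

Rewriting supply in inverse form: P = 61 + Q.
Without the tax, 182 - 1.5Q = 61 + Q so Q* = 48.4 and P* = 109.4.
With the tax, buyers' net willingness to pay falls by 36: (182 - 36) - 1.5Q = 61 + Q, so Q_t = 34. Buyers pay P_b = 131; sellers receive P_s = P_b - 36 = 95.
The welfare triangle lost has base Q* - Q_t = 14.4 and height t = 36, so DWL = (1/2)(14.4)(36) = 259.2.

259.20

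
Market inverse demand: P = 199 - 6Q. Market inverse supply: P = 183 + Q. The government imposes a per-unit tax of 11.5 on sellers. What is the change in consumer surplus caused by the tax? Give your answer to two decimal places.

-14.43

Without the tax, 199 - 6Q = 183 + Q so Q* = 2.2857 and P* = 185.2857.
A tax on sellers shifts supply up by 11.5: 199 - 6Q = 183 + Q + 11.5, so Q_t = 0.6429. Buyers pay P_b = 195.1429; sellers receive P_s = P_b - 11.5 = 183.6429.
CS falls from (1/2)(2.2857)(13.7143) = 15.6735 to (1/2)(0.6429)(3.8571) = 1.2398, a change of -14.4337.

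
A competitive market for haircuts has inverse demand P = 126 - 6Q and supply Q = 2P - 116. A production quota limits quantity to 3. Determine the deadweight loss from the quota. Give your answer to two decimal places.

Rewriting supply in inverse form: P = 58 + 0.5Q.
Unrestricted equilibrium: Q* = (126 - 58)/(6 + 0.5) = 10.4615.
At Q = 3 the demand price is 126 - 6(3) = 108 and the supply price is 58 + 0.5(3) = 59.5.
Deadweight loss is the triangle between the curves from 3 to 10.4615: (1/2)(108 - 59.5)(10.4615 - 3) = 180.9423.

180.94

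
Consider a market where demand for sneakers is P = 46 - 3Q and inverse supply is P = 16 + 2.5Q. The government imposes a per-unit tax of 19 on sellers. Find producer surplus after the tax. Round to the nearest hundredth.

Pre-tax equilibrium: 46 - 3Q = 16 + 2.5Q gives Q* = 5.4545, P* = 29.6364.
With the tax, sellers need 19 more per unit: 46 - 3Q = 16 + 2.5Q + 19, so Q_t = 2. Buyers pay P_b = 40; sellers receive P_s = P_b - 19 = 21.
Producer surplus is the triangle above supply below P_s: (1/2)(2)(21 - 16) = 5.

5.00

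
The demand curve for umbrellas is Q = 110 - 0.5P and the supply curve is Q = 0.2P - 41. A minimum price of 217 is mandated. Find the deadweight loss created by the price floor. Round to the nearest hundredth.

Rewriting demand in inverse form: P = 220 - 2Q.
Rewriting supply in inverse form: P = 205 + 5Q.
Free-market equilibrium: 220 - 2Q = 205 + 5Q gives Q* = 2.1429, P* = 215.7143.
At the floor price 217, quantity demanded is (220 - 217)/2 = 1.5; demand is the short side, so Q = 1.5 trades at P = 217.
The lost-trades triangle has base Q* - 1.5 = 0.6429 and height equal to the gap between the curves at Q = 1.5, which is 217 - 212.5 = 4.5. DWL = (1/2)(0.6429)(4.5) = 1.4464.

1.45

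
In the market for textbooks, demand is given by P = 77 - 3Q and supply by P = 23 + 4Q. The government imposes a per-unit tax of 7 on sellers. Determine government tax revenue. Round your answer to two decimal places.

Without the tax, 77 - 3Q = 23 + 4Q so Q* = 7.7143 and P* = 53.8571.
A tax on sellers shifts supply up by 7: 77 - 3Q = 23 + 4Q + 7, so Q_t = 6.7143. Buyers pay P_b = 56.8571; sellers receive P_s = P_b - 7 = 49.8571.
Revenue is the tax times quantity traded: 7 x 6.7143 = 47.

47.00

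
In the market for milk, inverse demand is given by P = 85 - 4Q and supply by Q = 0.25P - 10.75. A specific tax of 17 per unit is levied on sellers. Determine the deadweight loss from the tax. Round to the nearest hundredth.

Rewriting supply in inverse form: P = 43 + 4Q.
Without the tax, 85 - 4Q = 43 + 4Q so Q* = 5.25 and P* = 64.
A tax on sellers shifts supply up by 17: 85 - 4Q = 43 + 4Q + 17, so Q_t = 3.125. Buyers pay P_b = 72.5; sellers receive P_s = P_b - 17 = 55.5.
Deadweight loss is the triangle between the curves from Q_t to Q*: (1/2)(5.25 - 3.125)(17) = 18.0625.

18.06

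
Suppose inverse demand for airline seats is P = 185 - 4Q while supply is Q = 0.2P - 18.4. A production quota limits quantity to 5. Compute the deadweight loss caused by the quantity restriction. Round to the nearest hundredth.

128.00

Rewriting supply in inverse form: P = 92 + 5Q.
Unrestricted equilibrium: Q* = (185 - 92)/(4 + 5) = 10.3333.
At Q = 5 the demand price is 185 - 4(5) = 165 and the supply price is 92 + 5(5) = 117.
Deadweight loss is the triangle between the curves from 5 to 10.3333: (1/2)(165 - 117)(10.3333 - 5) = 128.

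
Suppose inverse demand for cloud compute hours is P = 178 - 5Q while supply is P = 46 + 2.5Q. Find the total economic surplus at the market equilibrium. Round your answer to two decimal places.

1161.60

Setting demand equal to supply, 132 = 7.5Q, so Q* = 17.6 and P* = 90.
CS = (1/2)(17.6)(88) = 774.4 and PS = (1/2)(17.6)(44) = 387.2, so total surplus = 1161.6.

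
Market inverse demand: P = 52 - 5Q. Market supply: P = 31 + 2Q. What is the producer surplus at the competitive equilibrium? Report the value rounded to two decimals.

Setting demand equal to supply, 21 = 7Q, so Q* = 3 and P* = 37.
Producer surplus is the triangle above supply below P*: (1/2)(3)(37 - 31) = (1/2)(3)(6) = 9.

9.00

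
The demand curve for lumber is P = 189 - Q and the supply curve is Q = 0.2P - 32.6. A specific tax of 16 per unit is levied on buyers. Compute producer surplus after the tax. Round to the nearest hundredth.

6.94

Rewriting supply in inverse form: P = 163 + 5Q.
Without the tax, 189 - Q = 163 + 5Q so Q* = 4.3333 and P* = 184.6667.
With the tax, buyers' net willingness to pay falls by 16: (189 - 16) - Q = 163 + 5Q, so Q_t = 1.6667. Buyers pay P_b = 187.3333; sellers receive P_s = P_b - 16 = 171.3333.
PS = (1/2)(Q_t)(P_s - 163) = (1/2)(1.6667)(8.3333) = 6.9444.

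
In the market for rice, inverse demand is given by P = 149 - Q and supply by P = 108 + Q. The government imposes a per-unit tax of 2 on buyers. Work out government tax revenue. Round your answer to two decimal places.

Without the tax, 149 - Q = 108 + Q so Q* = 20.5 and P* = 128.5.
With the tax, buyers' net willingness to pay falls by 2: (149 - 2) - Q = 108 + Q, so Q_t = 19.5. Buyers pay P_b = 129.5; sellers receive P_s = P_b - 2 = 127.5.
Tax revenue = t x Q_t = 2 x 19.5 = 39.

39.00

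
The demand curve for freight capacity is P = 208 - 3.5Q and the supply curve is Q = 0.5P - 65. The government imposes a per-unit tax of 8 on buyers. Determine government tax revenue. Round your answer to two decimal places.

Rewriting supply in inverse form: P = 130 + 2Q.
Pre-tax equilibrium: 208 - 3.5Q = 130 + 2Q gives Q* = 14.1818, P* = 158.3636.
With the tax, buyers' net willingness to pay falls by 8: (208 - 8) - 3.5Q = 130 + 2Q, so Q_t = 12.7273. Buyers pay P_b = 163.4545; sellers receive P_s = P_b - 8 = 155.4545.
Revenue is the tax times quantity traded: 8 x 12.7273 = 101.8182.

101.82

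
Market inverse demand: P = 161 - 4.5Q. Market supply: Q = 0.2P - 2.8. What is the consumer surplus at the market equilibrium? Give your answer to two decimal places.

Rewriting supply in inverse form: P = 14 + 5Q.
Equilibrium: 161 - 4.5Q = 14 + 5Q, so Q* = 15.4737 and P* = 91.3684.
CS is the area between the demand curve and P* from 0 to Q*: (1/2)(15.4737)(69.6316) = 538.7285.

538.73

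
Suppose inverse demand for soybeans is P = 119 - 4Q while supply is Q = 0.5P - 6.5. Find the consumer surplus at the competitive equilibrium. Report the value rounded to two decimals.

624.22

Rewriting supply in inverse form: P = 13 + 2Q.
Set 119 - 4Q = 13 + 2Q, which gives 106 = 6Q, so Q* = 17.6667 and P* = 119 - 4(17.6667) = 48.3333.
Consumer surplus is the triangle under demand above P*: (1/2)(17.6667)(119 - 48.3333) = (1/2)(17.6667)(70.6667) = 624.2222.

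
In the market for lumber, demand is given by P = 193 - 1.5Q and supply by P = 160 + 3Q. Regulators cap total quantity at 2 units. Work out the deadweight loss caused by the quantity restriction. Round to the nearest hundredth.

64.00

Unrestricted equilibrium: Q* = (193 - 160)/(1.5 + 3) = 7.3333.
At Q = 2 the demand price is 193 - 1.5(2) = 190 and the supply price is 160 + 3(2) = 166.
Deadweight loss is the triangle between the curves from 2 to 7.3333: (1/2)(190 - 166)(7.3333 - 2) = 64.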